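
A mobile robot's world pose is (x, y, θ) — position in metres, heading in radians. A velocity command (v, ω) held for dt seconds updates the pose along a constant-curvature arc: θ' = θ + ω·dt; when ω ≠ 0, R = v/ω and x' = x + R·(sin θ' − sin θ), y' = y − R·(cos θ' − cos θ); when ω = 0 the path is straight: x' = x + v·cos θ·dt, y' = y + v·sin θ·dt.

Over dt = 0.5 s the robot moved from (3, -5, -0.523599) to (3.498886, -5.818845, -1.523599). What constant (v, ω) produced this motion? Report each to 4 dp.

v = 2.0000, ω = -2.0000

Δθ = -1.523599 − -0.523599 = -1.000000
ω = Δθ/dt = -1.000000/0.5 = -2.0000
R = −Δy/(cos θ' − cos θ) = -1.0000
v = R·ω = -1.0000·-2.0000 = 2.0000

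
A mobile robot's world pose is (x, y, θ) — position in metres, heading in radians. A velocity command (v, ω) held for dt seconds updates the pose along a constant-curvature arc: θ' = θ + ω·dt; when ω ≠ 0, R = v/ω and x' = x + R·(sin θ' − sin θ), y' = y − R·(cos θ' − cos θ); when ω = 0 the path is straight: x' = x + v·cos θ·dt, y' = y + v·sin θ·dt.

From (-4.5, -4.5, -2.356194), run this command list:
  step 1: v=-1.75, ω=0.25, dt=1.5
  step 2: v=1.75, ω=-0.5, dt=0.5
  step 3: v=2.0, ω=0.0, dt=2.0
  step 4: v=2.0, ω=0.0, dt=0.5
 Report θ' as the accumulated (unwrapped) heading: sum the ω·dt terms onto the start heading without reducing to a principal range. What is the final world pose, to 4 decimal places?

step 1: θ'=-1.9812 (R=-7.0000) → pose (-3.0310, -2.3431, -1.9812)
step 2: θ'=-2.2312 (R=-3.5000) → pose (-3.4763, -3.0937, -2.2312)
step 3: θ'=-2.2312 (straight) → pose (-5.9300, -6.2527, -2.2312)
step 4: θ'=-2.2312 (straight) → pose (-6.5434, -7.0424, -2.2312)

(-6.5434, -7.0424, -2.2312)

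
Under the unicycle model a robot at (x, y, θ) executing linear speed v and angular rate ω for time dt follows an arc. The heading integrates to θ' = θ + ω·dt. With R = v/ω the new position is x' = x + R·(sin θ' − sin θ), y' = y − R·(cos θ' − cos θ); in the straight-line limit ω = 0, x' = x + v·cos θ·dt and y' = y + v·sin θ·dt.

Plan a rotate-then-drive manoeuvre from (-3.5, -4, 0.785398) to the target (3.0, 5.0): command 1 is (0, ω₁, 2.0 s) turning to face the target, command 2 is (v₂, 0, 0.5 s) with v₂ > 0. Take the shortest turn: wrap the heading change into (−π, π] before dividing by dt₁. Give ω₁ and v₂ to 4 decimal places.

ω₁ = 0.0800, v₂ = 22.2036

heading to target = atan2(5−-4, 3−-3.5) = 0.9453
Δθ = wrap(0.9453 − 0.7854) = 0.1599; ω₁ = Δθ/dt₁ = 0.0800
distance = √((3−-3.5)² + (5−-4)²) = 11.1018; v₂ = distance/dt₂ = 22.2036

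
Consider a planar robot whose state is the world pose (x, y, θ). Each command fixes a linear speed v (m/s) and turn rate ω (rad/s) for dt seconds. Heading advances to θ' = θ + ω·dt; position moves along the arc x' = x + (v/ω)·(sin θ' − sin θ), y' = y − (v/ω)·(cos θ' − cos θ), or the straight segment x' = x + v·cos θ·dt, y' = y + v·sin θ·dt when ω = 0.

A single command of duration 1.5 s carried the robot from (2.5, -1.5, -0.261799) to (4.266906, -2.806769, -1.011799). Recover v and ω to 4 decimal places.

v = 1.5000, ω = -0.5000

Δθ = -1.011799 − -0.261799 = -0.750000
ω = Δθ/dt = -0.750000/1.5 = -0.5000
R = Δx/(sin θ' − sin θ) = -3.0000
v = R·ω = -3.0000·-0.5000 = 1.5000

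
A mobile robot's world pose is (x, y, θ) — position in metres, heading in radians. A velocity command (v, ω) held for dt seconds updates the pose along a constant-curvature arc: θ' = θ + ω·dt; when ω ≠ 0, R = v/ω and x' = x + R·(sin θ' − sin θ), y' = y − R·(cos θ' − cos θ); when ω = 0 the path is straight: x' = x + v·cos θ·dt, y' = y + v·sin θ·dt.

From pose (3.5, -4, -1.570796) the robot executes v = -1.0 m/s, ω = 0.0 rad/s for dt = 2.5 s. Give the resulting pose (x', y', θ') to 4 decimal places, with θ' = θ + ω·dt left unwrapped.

θ' = -1.5708 + 0.0·2.5 = -1.5708
ω = 0 → straight: x' = 3.5 + -1.0·cos(-1.5708)·2.5 = 3.5000
y' = -4 + -1.0·sin(-1.5708)·2.5 = -1.5000

(3.5000, -1.5000, -1.5708)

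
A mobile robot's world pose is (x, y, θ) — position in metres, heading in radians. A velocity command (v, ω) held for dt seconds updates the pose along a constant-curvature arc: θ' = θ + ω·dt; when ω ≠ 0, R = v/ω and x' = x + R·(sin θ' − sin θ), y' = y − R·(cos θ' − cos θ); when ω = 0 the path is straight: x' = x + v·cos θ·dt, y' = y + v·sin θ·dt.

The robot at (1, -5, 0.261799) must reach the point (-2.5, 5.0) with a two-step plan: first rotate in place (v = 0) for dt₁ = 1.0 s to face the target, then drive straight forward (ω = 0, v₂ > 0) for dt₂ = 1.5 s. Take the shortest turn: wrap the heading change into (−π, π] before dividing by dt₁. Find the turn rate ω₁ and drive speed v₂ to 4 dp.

heading to target = atan2(5−-5, -2.5−1) = 1.9075
Δθ = wrap(1.9075 − 0.2618) = 1.6457; ω₁ = Δθ/dt₁ = 1.6457
distance = √((-2.5−1)² + (5−-5)²) = 10.5948; v₂ = distance/dt₂ = 7.0632

ω₁ = 1.6457, v₂ = 7.0632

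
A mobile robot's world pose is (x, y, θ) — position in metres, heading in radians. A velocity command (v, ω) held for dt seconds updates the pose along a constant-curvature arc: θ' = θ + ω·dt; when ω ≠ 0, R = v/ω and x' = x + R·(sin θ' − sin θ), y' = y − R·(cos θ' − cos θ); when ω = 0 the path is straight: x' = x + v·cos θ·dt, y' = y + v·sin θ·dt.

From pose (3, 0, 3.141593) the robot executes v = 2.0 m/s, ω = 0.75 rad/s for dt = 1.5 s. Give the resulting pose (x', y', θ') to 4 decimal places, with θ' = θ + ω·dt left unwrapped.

θ' = 3.1416 + 0.75·1.5 = 4.2666
R = v/ω = 2.0/0.75 = 2.6667
x' = 3 + 2.6667·(sin 4.2666 − sin 3.1416) = 0.5940
y' = 0 − 2.6667·(cos 4.2666 − cos 3.1416) = -1.5169

(0.5940, -1.5169, 4.2666)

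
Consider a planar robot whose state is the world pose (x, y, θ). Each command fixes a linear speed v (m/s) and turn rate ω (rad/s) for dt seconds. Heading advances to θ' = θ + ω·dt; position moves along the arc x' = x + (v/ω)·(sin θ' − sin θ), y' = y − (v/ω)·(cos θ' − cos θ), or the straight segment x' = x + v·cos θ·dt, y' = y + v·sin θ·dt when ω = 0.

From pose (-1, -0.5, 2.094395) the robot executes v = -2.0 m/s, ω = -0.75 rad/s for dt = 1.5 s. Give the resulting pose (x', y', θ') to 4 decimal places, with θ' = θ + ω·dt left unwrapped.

θ' = 2.0944 + -0.75·1.5 = 0.9694
R = v/ω = -2.0/-0.75 = 2.6667
x' = -1 + 2.6667·(sin 0.9694 − sin 2.0944) = -1.1106
y' = -0.5 − 2.6667·(cos 0.9694 − cos 2.0944) = -3.3421

(-1.1106, -3.3421, 0.9694)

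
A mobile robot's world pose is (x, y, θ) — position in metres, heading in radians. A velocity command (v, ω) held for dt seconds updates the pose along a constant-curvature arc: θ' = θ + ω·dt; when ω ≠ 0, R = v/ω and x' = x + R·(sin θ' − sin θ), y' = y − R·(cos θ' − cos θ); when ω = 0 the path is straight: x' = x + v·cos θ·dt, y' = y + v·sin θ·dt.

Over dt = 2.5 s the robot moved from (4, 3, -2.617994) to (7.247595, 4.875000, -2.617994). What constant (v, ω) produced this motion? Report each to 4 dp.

v = -1.5000, ω = 0.0000

Δθ = -2.617994 − -2.617994 = 0.000000
ω = Δθ/dt = 0.000000/2.5 = 0.0000
ω = 0 → v = (Δx·cos θ + Δy·sin θ)/dt = -1.5000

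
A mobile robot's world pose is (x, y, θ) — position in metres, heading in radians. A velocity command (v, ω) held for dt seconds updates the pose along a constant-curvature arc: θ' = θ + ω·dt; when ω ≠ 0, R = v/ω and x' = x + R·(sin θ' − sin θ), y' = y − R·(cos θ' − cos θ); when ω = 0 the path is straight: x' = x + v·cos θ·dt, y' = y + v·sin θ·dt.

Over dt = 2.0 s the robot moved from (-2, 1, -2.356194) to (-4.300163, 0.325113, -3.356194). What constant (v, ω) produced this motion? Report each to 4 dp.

Δθ = -3.356194 − -2.356194 = -1.000000
ω = Δθ/dt = -1.000000/2.0 = -0.5000
R = Δx/(sin θ' − sin θ) = -2.5000
v = R·ω = -2.5000·-0.5000 = 1.2500

v = 1.2500, ω = -0.5000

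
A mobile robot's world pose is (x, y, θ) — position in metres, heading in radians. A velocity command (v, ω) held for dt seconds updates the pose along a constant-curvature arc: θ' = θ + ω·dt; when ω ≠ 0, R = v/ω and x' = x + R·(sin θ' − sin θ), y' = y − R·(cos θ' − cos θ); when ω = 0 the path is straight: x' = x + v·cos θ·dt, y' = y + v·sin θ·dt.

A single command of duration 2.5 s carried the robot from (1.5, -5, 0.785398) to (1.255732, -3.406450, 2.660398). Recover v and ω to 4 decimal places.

Δθ = 2.660398 − 0.785398 = 1.875000
ω = Δθ/dt = 1.875000/2.5 = 0.7500
R = −Δy/(cos θ' − cos θ) = 1.0000
v = R·ω = 1.0000·0.7500 = 0.7500

v = 0.7500, ω = 0.7500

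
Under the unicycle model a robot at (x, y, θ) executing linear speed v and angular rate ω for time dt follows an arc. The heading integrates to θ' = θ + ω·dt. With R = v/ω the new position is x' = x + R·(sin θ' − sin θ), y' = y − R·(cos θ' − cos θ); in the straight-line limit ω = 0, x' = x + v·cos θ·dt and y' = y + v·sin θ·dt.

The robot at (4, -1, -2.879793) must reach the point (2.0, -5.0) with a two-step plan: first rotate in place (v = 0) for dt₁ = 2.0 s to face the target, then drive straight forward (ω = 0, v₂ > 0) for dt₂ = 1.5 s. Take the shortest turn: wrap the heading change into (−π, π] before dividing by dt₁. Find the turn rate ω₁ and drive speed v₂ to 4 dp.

heading to target = atan2(-5−-1, 2−4) = -2.0344
Δθ = wrap(-2.0344 − -2.8798) = 0.8453; ω₁ = Δθ/dt₁ = 0.4227
distance = √((2−4)² + (-5−-1)²) = 4.4721; v₂ = distance/dt₂ = 2.9814

ω₁ = 0.4227, v₂ = 2.9814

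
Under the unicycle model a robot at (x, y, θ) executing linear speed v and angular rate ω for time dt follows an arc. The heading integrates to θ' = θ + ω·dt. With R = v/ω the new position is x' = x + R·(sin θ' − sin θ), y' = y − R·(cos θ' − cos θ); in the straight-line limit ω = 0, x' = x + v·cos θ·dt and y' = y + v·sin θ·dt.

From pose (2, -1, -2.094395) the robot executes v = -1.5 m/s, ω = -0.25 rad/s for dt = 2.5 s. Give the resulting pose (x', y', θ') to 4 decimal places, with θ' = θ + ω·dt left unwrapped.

(4.7376, 1.4731, -2.7194)

θ' = -2.0944 + -0.25·2.5 = -2.7194
R = v/ω = -1.5/-0.25 = 6.0000
x' = 2 + 6.0000·(sin -2.7194 − sin -2.0944) = 4.7376
y' = -1 − 6.0000·(cos -2.7194 − cos -2.0944) = 1.4731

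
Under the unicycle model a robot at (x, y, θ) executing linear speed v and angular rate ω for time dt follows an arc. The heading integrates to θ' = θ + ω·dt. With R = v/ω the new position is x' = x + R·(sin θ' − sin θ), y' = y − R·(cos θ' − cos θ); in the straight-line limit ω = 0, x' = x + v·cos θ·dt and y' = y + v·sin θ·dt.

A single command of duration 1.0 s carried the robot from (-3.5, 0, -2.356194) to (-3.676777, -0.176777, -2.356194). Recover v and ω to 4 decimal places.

v = 0.2500, ω = 0.0000

Δθ = -2.356194 − -2.356194 = 0.000000
ω = Δθ/dt = 0.000000/1.0 = 0.0000
ω = 0 → v = (Δx·cos θ + Δy·sin θ)/dt = 0.2500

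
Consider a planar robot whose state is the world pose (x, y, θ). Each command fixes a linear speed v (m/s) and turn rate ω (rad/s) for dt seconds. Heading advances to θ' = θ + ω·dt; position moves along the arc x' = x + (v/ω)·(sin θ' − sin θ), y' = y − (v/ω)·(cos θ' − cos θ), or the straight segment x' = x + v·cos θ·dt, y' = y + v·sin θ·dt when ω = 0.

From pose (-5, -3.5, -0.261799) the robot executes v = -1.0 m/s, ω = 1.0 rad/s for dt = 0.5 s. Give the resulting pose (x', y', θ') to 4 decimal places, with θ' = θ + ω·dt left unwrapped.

(-5.4948, -3.4942, 0.2382)

θ' = -0.2618 + 1.0·0.5 = 0.2382
R = v/ω = -1.0/1.0 = -1.0000
x' = -5 + -1.0000·(sin 0.2382 − sin -0.2618) = -5.4948
y' = -3.5 − -1.0000·(cos 0.2382 − cos -0.2618) = -3.4942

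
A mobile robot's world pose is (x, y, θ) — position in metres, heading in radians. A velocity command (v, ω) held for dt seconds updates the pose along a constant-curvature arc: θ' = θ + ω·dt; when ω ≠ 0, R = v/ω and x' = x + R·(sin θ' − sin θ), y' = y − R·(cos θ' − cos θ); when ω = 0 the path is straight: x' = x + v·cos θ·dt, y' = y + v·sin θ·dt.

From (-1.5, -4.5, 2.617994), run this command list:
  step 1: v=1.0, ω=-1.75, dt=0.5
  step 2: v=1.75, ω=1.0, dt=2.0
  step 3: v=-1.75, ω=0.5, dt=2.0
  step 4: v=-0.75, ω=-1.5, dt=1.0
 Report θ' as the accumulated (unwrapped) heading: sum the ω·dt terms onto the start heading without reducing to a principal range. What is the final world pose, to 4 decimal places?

step 1: θ'=1.7430 (R=-0.5714) → pose (-1.7773, -4.1030, 1.7430)
step 2: θ'=3.7430 (R=1.7500) → pose (-4.4915, -2.9599, 3.7430)
step 3: θ'=4.7430 (R=-3.5000) → pose (-2.9735, 0.0331, 4.7430)
step 4: θ'=3.2430 (R=0.5000) → pose (-2.5243, 0.5458, 3.2430)

(-2.5243, 0.5458, 3.2430)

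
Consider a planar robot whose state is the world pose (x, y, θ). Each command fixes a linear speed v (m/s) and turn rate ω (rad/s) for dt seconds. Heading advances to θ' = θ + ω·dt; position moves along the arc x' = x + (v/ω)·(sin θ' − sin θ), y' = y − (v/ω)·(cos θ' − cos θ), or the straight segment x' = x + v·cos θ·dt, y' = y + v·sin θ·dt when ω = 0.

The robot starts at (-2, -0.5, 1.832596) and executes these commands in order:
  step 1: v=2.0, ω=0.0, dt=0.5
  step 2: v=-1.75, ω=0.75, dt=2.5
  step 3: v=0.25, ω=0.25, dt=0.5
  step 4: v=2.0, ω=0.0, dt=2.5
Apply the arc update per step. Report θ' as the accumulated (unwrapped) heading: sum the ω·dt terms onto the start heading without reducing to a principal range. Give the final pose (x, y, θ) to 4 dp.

step 1: θ'=1.8326 (straight) → pose (-2.2588, 0.4659, 1.8326)
step 2: θ'=3.7076 (R=-2.3333) → pose (1.2463, -0.8996, 3.7076)
step 3: θ'=3.8326 (R=1.0000) → pose (1.1452, -0.9731, 3.8326)
step 4: θ'=3.8326 (straight) → pose (-2.7078, -4.1596, 3.8326)

(-2.7078, -4.1596, 3.8326)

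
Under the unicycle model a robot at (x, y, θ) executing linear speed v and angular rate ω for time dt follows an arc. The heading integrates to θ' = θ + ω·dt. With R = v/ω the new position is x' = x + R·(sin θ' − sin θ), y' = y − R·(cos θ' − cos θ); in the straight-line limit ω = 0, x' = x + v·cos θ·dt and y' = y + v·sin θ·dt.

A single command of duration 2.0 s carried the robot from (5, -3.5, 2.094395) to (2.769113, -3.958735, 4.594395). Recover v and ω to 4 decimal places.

Δθ = 4.594395 − 2.094395 = 2.500000
ω = Δθ/dt = 2.500000/2.0 = 1.2500
R = Δx/(sin θ' − sin θ) = 1.2000
v = R·ω = 1.2000·1.2500 = 1.5000

v = 1.5000, ω = 1.2500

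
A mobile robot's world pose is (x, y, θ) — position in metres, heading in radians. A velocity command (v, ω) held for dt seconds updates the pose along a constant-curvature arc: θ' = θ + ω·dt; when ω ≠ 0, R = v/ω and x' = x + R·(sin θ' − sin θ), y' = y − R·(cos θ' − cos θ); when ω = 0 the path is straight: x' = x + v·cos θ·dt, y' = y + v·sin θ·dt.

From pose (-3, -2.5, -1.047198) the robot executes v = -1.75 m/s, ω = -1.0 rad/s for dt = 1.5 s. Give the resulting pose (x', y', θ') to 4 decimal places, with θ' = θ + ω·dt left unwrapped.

θ' = -1.0472 + -1.0·1.5 = -2.5472
R = v/ω = -1.75/-1.0 = 1.7500
x' = -3 + 1.7500·(sin -2.5472 − sin -1.0472) = -2.4645
y' = -2.5 − 1.7500·(cos -2.5472 − cos -1.0472) = -0.1751

(-2.4645, -0.1751, -2.5472)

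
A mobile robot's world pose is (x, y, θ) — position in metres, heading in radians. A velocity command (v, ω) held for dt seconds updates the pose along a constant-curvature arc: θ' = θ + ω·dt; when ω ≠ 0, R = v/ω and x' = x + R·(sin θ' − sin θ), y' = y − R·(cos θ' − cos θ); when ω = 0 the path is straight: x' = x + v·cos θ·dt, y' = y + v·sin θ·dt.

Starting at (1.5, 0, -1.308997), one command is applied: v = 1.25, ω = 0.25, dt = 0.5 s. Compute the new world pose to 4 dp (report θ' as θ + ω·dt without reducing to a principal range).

θ' = -1.3090 + 0.25·0.5 = -1.1840
R = v/ω = 1.25/0.25 = 5.0000
x' = 1.5 + 5.0000·(sin -1.1840 − sin -1.3090) = 1.6990
y' = 0 − 5.0000·(cos -1.1840 − cos -1.3090) = -0.5920

(1.6990, -0.5920, -1.1840)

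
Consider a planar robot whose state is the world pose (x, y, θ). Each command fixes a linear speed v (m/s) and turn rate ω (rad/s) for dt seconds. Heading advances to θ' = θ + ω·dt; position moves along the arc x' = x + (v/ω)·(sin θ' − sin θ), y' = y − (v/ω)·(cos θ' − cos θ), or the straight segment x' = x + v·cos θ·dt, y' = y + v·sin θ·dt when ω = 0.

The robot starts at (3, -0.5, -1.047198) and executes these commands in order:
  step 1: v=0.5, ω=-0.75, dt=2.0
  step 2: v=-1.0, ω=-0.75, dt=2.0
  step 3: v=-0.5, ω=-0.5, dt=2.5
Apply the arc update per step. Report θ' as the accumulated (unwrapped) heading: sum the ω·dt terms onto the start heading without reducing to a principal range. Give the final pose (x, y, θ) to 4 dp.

step 1: θ'=-2.5472 (R=-0.6667) → pose (2.7960, -1.3857, -2.5472)
step 2: θ'=-4.0472 (R=1.3333) → pose (4.5917, -1.6674, -4.0472)
step 3: θ'=-5.2972 (R=1.0000) → pose (4.6387, -2.8366, -5.2972)

(4.6387, -2.8366, -5.2972)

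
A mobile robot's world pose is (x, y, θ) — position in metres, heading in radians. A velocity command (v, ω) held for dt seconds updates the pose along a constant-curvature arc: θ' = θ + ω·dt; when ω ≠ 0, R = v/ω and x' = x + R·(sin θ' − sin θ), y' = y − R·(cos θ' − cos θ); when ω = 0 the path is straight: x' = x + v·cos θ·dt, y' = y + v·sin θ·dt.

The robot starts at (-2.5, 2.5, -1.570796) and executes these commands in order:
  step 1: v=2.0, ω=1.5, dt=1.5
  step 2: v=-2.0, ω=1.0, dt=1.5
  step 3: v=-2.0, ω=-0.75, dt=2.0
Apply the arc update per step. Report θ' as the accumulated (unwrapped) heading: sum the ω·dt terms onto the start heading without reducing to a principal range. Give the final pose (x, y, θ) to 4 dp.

step 1: θ'=0.6792 (R=1.3333) → pose (-0.3291, 1.4626, 0.6792)
step 2: θ'=2.1792 (R=-2.0000) → pose (-0.7139, -1.2367, 2.1792)
step 3: θ'=0.6792 (R=2.6667) → pose (-1.2269, -4.8357, 0.6792)

(-1.2269, -4.8357, 0.6792)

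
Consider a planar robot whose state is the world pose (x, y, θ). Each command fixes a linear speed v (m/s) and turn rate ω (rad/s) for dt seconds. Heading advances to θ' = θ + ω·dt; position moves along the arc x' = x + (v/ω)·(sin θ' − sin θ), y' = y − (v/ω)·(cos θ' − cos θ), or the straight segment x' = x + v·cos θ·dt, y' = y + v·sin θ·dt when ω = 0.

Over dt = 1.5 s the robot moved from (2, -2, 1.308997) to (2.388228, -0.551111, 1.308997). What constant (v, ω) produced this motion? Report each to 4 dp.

Δθ = 1.308997 − 1.308997 = 0.000000
ω = Δθ/dt = 0.000000/1.5 = 0.0000
ω = 0 → v = (Δx·cos θ + Δy·sin θ)/dt = 1.0000

v = 1.0000, ω = 0.0000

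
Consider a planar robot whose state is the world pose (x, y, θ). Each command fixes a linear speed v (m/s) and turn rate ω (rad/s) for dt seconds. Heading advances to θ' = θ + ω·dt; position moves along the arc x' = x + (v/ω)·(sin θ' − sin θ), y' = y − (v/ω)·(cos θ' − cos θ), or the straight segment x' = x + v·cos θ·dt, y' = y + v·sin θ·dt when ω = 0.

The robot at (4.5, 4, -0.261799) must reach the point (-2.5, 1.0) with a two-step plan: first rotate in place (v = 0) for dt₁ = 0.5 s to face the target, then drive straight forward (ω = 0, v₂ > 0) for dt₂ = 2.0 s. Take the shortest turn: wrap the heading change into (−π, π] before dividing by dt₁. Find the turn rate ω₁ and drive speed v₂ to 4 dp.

heading to target = atan2(1−4, -2.5−4.5) = -2.7367
Δθ = wrap(-2.7367 − -0.2618) = -2.4749; ω₁ = Δθ/dt₁ = -4.9498
distance = √((-2.5−4.5)² + (1−4)²) = 7.6158; v₂ = distance/dt₂ = 3.8079

ω₁ = -4.9498, v₂ = 3.8079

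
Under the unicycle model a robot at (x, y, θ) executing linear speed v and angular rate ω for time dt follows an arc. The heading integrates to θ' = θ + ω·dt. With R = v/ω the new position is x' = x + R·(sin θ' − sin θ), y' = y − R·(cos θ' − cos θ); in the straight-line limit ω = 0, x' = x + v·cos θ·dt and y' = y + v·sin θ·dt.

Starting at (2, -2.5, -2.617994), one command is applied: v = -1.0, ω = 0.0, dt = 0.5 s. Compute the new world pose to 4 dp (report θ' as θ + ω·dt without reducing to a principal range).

θ' = -2.6180 + 0.0·0.5 = -2.6180
ω = 0 → straight: x' = 2 + -1.0·cos(-2.6180)·0.5 = 2.4330
y' = -2.5 + -1.0·sin(-2.6180)·0.5 = -2.2500

(2.4330, -2.2500, -2.6180)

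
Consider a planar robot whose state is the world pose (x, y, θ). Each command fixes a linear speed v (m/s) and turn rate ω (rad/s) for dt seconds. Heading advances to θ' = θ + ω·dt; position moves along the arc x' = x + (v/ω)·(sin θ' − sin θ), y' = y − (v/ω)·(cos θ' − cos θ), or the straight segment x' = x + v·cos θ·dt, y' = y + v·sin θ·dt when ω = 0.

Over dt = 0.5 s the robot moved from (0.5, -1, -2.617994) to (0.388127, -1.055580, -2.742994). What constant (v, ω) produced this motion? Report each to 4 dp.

v = 0.2500, ω = -0.2500

Δθ = -2.742994 − -2.617994 = -0.125000
ω = Δθ/dt = -0.125000/0.5 = -0.2500
R = Δx/(sin θ' − sin θ) = -1.0000
v = R·ω = -1.0000·-0.2500 = 0.2500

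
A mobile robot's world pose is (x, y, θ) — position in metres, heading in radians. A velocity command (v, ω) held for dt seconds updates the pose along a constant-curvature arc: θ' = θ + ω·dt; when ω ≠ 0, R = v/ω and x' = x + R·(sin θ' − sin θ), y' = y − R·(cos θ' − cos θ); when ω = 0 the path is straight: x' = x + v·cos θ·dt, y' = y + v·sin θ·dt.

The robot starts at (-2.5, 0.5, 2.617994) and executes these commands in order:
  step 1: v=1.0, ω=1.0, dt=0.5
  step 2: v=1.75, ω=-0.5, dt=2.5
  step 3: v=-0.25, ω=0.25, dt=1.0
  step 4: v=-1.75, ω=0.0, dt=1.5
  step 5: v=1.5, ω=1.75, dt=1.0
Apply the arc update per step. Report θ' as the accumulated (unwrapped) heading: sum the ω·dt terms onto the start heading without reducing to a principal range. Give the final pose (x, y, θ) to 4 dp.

step 1: θ'=3.1180 (R=1.0000) → pose (-2.9764, 0.6337, 3.1180)
step 2: θ'=1.8680 (R=-3.5000) → pose (-6.2404, 3.1078, 1.8680)
step 3: θ'=2.1180 (R=-1.0000) → pose (-6.1382, 2.8803, 2.1180)
step 4: θ'=2.1180 (straight) → pose (-4.7724, 0.6386, 2.1180)
step 5: θ'=3.8680 (R=0.8571) → pose (-6.0737, 0.8334, 3.8680)

(-6.0737, 0.8334, 3.8680)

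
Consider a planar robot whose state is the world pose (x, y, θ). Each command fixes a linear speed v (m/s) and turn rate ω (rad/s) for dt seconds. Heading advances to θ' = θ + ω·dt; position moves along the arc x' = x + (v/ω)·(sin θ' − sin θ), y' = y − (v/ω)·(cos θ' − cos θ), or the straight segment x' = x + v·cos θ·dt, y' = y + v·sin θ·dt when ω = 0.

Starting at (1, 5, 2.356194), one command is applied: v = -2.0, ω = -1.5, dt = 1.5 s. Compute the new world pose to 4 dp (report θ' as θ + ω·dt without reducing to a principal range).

θ' = 2.3562 + -1.5·1.5 = 0.1062
R = v/ω = -2.0/-1.5 = 1.3333
x' = 1 + 1.3333·(sin 0.1062 − sin 2.3562) = 0.1985
y' = 5 − 1.3333·(cos 0.1062 − cos 2.3562) = 2.7314

(0.1985, 2.7314, 0.1062)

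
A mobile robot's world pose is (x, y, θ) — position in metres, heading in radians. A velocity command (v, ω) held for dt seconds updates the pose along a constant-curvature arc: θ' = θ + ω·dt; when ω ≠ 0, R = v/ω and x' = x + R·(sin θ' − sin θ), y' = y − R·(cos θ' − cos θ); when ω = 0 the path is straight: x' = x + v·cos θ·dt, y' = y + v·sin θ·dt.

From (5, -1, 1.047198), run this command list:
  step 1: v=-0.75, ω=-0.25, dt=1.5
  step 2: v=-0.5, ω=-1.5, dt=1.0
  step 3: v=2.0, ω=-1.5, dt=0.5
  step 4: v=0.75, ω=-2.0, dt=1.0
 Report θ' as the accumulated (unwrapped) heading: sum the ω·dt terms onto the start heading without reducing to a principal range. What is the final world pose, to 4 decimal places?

step 1: θ'=0.6722 (R=3.0000) → pose (4.2700, -1.8474, 0.6722)
step 2: θ'=-0.8278 (R=0.3333) → pose (3.8170, -1.8120, -0.8278)
step 3: θ'=-1.5778 (R=-1.3333) → pose (4.1684, -2.7234, -1.5778)
step 4: θ'=-3.5778 (R=-0.3750) → pose (3.6349, -3.0606, -3.5778)

(3.6349, -3.0606, -3.5778)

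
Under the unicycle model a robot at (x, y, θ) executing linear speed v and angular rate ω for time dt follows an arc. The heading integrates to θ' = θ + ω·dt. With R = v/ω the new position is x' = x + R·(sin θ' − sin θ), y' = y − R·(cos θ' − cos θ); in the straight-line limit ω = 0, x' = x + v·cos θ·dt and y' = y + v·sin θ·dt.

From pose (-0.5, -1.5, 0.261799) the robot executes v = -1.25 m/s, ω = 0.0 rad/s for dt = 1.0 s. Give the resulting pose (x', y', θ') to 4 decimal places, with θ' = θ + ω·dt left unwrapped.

(-1.7074, -1.8235, 0.2618)

θ' = 0.2618 + 0.0·1.0 = 0.2618
ω = 0 → straight: x' = -0.5 + -1.25·cos(0.2618)·1.0 = -1.7074
y' = -1.5 + -1.25·sin(0.2618)·1.0 = -1.8235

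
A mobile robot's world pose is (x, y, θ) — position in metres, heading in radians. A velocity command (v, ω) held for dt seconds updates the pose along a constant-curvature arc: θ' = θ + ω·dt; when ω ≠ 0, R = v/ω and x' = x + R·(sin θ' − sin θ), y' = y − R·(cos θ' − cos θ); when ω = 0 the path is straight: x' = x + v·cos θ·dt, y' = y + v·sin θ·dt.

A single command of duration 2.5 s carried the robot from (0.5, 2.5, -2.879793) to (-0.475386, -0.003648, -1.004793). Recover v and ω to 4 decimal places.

Δθ = -1.004793 − -2.879793 = 1.875000
ω = Δθ/dt = 1.875000/2.5 = 0.7500
R = −Δy/(cos θ' − cos θ) = 1.6667
v = R·ω = 1.6667·0.7500 = 1.2500

v = 1.2500, ω = 0.7500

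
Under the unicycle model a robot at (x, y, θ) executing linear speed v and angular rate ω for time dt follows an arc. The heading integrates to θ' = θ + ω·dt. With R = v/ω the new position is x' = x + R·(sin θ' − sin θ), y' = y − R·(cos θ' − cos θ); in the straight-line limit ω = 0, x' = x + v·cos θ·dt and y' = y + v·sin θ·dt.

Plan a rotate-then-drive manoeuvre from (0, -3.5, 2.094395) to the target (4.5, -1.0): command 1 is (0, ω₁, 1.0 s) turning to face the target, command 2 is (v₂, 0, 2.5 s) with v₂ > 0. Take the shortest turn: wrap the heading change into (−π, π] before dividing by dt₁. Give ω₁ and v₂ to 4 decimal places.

ω₁ = -1.5873, v₂ = 2.0591

heading to target = atan2(-1−-3.5, 4.5−0) = 0.5071
Δθ = wrap(0.5071 − 2.0944) = -1.5873; ω₁ = Δθ/dt₁ = -1.5873
distance = √((4.5−0)² + (-1−-3.5)²) = 5.1478; v₂ = distance/dt₂ = 2.0591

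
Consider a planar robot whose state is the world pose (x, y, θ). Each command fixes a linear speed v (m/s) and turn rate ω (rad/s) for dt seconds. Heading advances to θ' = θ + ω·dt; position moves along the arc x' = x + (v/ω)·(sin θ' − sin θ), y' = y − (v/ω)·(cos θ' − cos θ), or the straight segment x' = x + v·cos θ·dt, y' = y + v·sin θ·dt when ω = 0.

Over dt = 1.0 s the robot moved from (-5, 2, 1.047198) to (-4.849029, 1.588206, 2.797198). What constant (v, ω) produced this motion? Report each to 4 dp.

v = -0.5000, ω = 1.7500

Δθ = 2.797198 − 1.047198 = 1.750000
ω = Δθ/dt = 1.750000/1.0 = 1.7500
R = −Δy/(cos θ' − cos θ) = -0.2857
v = R·ω = -0.2857·1.7500 = -0.5000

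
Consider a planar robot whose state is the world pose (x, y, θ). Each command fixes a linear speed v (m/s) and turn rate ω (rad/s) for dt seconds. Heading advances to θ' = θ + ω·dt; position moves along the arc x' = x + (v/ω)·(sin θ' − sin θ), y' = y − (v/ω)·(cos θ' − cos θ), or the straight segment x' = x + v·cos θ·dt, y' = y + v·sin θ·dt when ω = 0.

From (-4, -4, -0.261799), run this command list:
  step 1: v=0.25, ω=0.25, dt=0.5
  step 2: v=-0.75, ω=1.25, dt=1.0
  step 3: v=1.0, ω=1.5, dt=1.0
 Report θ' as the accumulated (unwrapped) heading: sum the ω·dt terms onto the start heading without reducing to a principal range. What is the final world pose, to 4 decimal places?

step 1: θ'=-0.1368 (R=1.0000) → pose (-3.8776, -4.0247, -0.1368)
step 2: θ'=1.1132 (R=-0.6000) → pose (-4.4976, -4.3541, 1.1132)
step 3: θ'=2.6132 (R=0.6667) → pose (-4.7596, -3.4838, 2.6132)

(-4.7596, -3.4838, 2.6132)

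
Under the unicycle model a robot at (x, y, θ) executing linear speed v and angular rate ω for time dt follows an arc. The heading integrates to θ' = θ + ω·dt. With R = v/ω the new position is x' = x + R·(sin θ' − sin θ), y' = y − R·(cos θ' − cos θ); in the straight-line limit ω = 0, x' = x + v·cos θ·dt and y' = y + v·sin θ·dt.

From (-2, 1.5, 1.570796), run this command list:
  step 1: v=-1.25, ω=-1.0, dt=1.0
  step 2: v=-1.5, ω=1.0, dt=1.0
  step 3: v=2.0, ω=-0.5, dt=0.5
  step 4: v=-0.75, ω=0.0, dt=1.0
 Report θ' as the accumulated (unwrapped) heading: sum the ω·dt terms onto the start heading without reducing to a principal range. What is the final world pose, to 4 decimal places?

(-3.3254, -0.5511, 1.3208)

step 1: θ'=0.5708 (R=1.2500) → pose (-2.5746, 0.4482, 0.5708)
step 2: θ'=1.5708 (R=-1.5000) → pose (-3.2642, -0.8140, 1.5708)
step 3: θ'=1.3208 (R=-4.0000) → pose (-3.1398, 0.1756, 1.3208)
step 4: θ'=1.3208 (straight) → pose (-3.3254, -0.5511, 1.3208)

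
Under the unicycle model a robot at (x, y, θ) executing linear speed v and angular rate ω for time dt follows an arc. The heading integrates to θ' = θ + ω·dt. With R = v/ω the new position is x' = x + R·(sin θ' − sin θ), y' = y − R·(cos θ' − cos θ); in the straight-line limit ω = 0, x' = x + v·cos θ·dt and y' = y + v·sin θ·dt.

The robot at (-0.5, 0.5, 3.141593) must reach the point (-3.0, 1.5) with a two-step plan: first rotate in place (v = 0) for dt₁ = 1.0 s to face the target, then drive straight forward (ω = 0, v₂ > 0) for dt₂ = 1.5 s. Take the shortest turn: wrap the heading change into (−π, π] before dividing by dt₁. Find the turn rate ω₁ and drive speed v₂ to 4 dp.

ω₁ = -0.3805, v₂ = 1.7951

heading to target = atan2(1.5−0.5, -3−-0.5) = 2.7611
Δθ = wrap(2.7611 − 3.1416) = -0.3805; ω₁ = Δθ/dt₁ = -0.3805
distance = √((-3−-0.5)² + (1.5−0.5)²) = 2.6926; v₂ = distance/dt₂ = 1.7951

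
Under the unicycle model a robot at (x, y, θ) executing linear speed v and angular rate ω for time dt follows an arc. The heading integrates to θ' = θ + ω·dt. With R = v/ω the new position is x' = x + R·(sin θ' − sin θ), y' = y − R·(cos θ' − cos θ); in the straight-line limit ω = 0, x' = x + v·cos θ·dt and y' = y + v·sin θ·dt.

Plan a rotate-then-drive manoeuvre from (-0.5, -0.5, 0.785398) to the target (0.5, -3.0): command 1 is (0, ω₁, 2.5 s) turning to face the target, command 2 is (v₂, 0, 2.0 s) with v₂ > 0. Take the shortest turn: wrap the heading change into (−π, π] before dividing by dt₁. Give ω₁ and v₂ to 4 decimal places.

ω₁ = -0.7903, v₂ = 1.3463

heading to target = atan2(-3−-0.5, 0.5−-0.5) = -1.1903
Δθ = wrap(-1.1903 − 0.7854) = -1.9757; ω₁ = Δθ/dt₁ = -0.7903
distance = √((0.5−-0.5)² + (-3−-0.5)²) = 2.6926; v₂ = distance/dt₂ = 1.3463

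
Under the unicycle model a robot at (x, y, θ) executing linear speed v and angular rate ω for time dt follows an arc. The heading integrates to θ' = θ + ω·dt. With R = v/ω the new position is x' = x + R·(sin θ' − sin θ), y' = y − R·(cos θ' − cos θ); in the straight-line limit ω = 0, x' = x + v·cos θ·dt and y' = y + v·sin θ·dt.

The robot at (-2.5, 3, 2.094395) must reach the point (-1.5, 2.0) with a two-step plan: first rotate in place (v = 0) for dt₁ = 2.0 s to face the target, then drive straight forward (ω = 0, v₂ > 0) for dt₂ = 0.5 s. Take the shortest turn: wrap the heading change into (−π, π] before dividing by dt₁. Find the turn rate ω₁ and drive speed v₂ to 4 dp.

heading to target = atan2(2−3, -1.5−-2.5) = -0.7854
Δθ = wrap(-0.7854 − 2.0944) = -2.8798; ω₁ = Δθ/dt₁ = -1.4399
distance = √((-1.5−-2.5)² + (2−3)²) = 1.4142; v₂ = distance/dt₂ = 2.8284

ω₁ = -1.4399, v₂ = 2.8284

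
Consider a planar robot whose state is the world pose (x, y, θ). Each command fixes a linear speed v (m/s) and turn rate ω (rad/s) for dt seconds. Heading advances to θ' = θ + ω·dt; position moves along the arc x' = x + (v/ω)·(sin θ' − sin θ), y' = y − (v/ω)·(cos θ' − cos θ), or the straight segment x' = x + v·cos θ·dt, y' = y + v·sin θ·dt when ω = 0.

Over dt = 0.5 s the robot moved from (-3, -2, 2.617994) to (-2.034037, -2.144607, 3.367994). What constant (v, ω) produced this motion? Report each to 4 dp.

v = -2.0000, ω = 1.5000

Δθ = 3.367994 − 2.617994 = 0.750000
ω = Δθ/dt = 0.750000/0.5 = 1.5000
R = Δx/(sin θ' − sin θ) = -1.3333
v = R·ω = -1.3333·1.5000 = -2.0000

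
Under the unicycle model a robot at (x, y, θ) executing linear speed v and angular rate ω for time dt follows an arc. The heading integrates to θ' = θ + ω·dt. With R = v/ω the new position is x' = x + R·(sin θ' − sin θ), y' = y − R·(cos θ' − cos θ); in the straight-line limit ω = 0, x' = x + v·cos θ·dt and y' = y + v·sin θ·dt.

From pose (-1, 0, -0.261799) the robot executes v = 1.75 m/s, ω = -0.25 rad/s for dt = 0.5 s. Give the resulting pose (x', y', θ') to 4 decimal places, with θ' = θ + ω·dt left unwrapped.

(-0.1711, -0.2786, -0.3868)

θ' = -0.2618 + -0.25·0.5 = -0.3868
R = v/ω = 1.75/-0.25 = -7.0000
x' = -1 + -7.0000·(sin -0.3868 − sin -0.2618) = -0.1711
y' = 0 − -7.0000·(cos -0.3868 − cos -0.2618) = -0.2786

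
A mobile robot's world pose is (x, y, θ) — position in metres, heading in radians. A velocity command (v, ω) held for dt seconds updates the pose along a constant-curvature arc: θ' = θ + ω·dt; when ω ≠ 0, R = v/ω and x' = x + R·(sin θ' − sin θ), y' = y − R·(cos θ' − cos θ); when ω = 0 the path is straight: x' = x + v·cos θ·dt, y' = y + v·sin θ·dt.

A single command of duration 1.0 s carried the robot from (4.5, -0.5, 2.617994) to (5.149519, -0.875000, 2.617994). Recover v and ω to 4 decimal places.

Δθ = 2.617994 − 2.617994 = 0.000000
ω = Δθ/dt = 0.000000/1.0 = 0.0000
ω = 0 → v = (Δx·cos θ + Δy·sin θ)/dt = -0.7500

v = -0.7500, ω = 0.0000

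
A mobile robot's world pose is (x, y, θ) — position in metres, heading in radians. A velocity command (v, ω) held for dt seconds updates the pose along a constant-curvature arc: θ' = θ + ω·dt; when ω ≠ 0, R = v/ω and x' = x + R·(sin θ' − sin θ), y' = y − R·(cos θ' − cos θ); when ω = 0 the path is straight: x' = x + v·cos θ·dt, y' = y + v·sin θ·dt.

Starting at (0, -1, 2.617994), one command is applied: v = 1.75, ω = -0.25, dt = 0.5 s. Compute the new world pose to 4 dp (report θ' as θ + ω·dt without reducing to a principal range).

(-0.7285, -0.5163, 2.4930)

θ' = 2.6180 + -0.25·0.5 = 2.4930
R = v/ω = 1.75/-0.25 = -7.0000
x' = 0 + -7.0000·(sin 2.4930 − sin 2.6180) = -0.7285
y' = -1 − -7.0000·(cos 2.4930 − cos 2.6180) = -0.5163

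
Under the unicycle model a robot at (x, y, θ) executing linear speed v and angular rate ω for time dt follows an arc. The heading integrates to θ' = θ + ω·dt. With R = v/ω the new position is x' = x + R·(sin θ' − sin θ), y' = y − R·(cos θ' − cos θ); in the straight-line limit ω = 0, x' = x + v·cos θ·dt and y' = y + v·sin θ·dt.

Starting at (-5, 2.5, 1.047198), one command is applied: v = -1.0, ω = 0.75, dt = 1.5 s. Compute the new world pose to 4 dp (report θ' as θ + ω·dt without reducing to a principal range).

(-4.9447, 1.0789, 2.1722)

θ' = 1.0472 + 0.75·1.5 = 2.1722
R = v/ω = -1.0/0.75 = -1.3333
x' = -5 + -1.3333·(sin 2.1722 − sin 1.0472) = -4.9447
y' = 2.5 − -1.3333·(cos 2.1722 − cos 1.0472) = 1.0789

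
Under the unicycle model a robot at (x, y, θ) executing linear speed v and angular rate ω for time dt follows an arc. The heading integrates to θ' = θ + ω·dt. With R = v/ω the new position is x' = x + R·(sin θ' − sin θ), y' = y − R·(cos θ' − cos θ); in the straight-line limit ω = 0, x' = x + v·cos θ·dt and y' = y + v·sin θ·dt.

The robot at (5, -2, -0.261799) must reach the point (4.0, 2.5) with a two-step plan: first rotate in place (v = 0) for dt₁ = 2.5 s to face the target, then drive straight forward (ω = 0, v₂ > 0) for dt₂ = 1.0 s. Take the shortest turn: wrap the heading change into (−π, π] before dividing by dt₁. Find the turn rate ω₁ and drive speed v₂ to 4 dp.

heading to target = atan2(2.5−-2, 4−5) = 1.7895
Δθ = wrap(1.7895 − -0.2618) = 2.0513; ω₁ = Δθ/dt₁ = 0.8205
distance = √((4−5)² + (2.5−-2)²) = 4.6098; v₂ = distance/dt₂ = 4.6098

ω₁ = 0.8205, v₂ = 4.6098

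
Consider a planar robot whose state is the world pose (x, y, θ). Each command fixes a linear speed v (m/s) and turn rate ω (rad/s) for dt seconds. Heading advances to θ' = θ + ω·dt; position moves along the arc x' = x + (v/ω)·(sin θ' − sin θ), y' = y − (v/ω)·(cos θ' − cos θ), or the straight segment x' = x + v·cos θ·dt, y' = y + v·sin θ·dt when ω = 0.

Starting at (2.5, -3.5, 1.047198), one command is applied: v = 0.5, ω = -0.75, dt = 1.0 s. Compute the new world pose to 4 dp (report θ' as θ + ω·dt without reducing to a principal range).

θ' = 1.0472 + -0.75·1.0 = 0.2972
R = v/ω = 0.5/-0.75 = -0.6667
x' = 2.5 + -0.6667·(sin 0.2972 − sin 1.0472) = 2.8821
y' = -3.5 − -0.6667·(cos 0.2972 − cos 1.0472) = -3.1959

(2.8821, -3.1959, 0.2972)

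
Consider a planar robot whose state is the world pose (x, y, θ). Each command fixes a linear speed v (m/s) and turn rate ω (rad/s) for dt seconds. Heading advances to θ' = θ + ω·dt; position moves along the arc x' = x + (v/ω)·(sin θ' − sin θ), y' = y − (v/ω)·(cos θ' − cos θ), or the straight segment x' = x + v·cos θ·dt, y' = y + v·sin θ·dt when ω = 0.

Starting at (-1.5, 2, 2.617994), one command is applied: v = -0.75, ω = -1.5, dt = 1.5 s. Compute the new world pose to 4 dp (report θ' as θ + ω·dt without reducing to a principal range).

(-1.5701, 1.1005, 0.3680)

θ' = 2.6180 + -1.5·1.5 = 0.3680
R = v/ω = -0.75/-1.5 = 0.5000
x' = -1.5 + 0.5000·(sin 0.3680 − sin 2.6180) = -1.5701
y' = 2 − 0.5000·(cos 0.3680 − cos 2.6180) = 1.1005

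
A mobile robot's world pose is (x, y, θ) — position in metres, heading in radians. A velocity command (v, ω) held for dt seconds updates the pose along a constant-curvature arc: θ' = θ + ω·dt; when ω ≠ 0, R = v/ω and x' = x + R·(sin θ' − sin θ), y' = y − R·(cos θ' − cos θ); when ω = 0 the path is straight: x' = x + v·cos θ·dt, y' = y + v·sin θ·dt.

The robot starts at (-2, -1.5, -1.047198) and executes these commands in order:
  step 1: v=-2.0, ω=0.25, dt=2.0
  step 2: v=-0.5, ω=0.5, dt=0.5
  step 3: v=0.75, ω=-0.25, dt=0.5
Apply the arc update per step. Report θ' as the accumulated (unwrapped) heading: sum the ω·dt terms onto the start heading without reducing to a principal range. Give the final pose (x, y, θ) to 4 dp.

step 1: θ'=-0.5472 (R=-8.0000) → pose (-4.7658, 1.3319, -0.5472)
step 2: θ'=-0.2972 (R=-1.0000) → pose (-4.9933, 1.4341, -0.2972)
step 3: θ'=-0.4222 (R=-3.0000) → pose (-4.6425, 1.3022, -0.4222)

(-4.6425, 1.3022, -0.4222)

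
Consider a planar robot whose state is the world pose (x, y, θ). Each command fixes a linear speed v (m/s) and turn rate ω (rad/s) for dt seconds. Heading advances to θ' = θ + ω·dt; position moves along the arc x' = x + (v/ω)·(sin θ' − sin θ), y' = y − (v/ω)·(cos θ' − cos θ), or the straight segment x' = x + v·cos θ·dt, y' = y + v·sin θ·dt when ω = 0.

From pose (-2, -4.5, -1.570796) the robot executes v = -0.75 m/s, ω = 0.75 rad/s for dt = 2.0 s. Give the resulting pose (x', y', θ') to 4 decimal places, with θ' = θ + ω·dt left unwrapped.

θ' = -1.5708 + 0.75·2.0 = -0.0708
R = v/ω = -0.75/0.75 = -1.0000
x' = -2 + -1.0000·(sin -0.0708 − sin -1.5708) = -2.9293
y' = -4.5 − -1.0000·(cos -0.0708 − cos -1.5708) = -3.5025

(-2.9293, -3.5025, -0.0708)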